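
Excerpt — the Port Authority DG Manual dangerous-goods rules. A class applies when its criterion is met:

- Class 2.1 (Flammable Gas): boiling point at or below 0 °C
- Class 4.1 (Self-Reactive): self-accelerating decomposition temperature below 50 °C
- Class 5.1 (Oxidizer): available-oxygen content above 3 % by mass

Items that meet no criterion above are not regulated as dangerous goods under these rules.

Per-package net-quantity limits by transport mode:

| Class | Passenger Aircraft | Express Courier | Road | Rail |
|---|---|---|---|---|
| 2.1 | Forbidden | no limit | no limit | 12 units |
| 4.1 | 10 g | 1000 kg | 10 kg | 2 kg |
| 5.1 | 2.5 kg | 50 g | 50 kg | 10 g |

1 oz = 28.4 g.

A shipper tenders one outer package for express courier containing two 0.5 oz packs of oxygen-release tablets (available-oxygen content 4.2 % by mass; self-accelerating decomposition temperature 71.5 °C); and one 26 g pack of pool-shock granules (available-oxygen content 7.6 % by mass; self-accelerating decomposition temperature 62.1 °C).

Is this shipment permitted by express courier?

No

The oxygen-release tablets have available-oxygen content 4.2 % by mass, which is > 3 % by mass, so they are Class 5.1 (Oxidizer).
The pool-shock granules have available-oxygen content 7.6 % by mass, which is > 3 % by mass, so they are Class 5.1 (Oxidizer).
Class 5.1 net quantity: (two 0.5 oz packs = 28.4 g) + 26 g = 54.4 g.
54.4 g > 50 g (express courier limit, Class 5.1) — over the limit.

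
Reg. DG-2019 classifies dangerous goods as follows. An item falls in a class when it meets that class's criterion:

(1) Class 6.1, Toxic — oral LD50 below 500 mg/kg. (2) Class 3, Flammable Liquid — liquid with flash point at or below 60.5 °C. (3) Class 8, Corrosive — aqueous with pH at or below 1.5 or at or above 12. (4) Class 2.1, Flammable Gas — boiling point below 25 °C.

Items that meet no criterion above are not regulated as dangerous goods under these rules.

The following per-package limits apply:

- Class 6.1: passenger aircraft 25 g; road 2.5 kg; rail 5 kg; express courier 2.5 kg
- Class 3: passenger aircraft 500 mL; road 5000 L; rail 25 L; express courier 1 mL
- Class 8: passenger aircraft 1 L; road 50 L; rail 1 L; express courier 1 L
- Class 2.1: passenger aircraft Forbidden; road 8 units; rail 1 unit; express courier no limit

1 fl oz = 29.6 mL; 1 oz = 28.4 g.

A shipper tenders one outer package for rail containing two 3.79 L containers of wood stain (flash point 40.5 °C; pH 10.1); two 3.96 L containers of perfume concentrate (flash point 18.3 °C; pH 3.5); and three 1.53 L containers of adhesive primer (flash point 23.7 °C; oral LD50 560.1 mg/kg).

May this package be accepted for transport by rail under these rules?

Yes

Flash point 40.5 °C meets the Class 3 criterion (Flammable Liquid), so the wood stain is Class 3.
With flash point 18.3 °C (≤ 60.5 °C), the perfume concentrate falls in Class 3.
The adhesive primer has flash point 23.7 °C, which is ≤ 60.5 °C, so it is Class 3 (Flammable Liquid).
Total Class 3: (two 3.79 L containers = 7.58 L) + (two 3.96 L containers = 7.92 L) + (three 1.53 L containers = 4.59 L) = 20.09 L.
20.09 L is within the rail limit of 25 L for Class 3.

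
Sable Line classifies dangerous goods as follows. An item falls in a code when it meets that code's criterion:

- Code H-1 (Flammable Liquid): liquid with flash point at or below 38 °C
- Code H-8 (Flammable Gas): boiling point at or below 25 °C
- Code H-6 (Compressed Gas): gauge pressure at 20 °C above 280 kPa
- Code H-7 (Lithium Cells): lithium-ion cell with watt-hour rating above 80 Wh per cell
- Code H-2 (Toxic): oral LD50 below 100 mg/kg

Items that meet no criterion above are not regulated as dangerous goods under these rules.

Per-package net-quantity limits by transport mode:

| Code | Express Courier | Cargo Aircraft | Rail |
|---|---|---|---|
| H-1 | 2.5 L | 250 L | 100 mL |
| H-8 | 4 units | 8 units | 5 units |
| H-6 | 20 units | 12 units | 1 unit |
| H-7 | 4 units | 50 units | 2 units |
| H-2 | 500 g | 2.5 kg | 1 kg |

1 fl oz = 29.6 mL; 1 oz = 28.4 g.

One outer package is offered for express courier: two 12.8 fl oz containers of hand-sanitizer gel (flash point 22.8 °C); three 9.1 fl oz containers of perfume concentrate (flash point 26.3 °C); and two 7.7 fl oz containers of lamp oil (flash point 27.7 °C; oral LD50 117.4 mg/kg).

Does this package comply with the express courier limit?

Yes

The hand-sanitizer gel has flash point 22.8 °C, which is ≤ 38 °C, so it is Code H-1 (Flammable Liquid).
The perfume concentrate has flash point 26.3 °C, which is ≤ 38 °C, so it is Code H-1 (Flammable Liquid).
Lamp oil: flash point 27.7 °C ≤ 38 °C → Code H-1 (Flammable Liquid).
Code H-1 net quantity: (two 12.8 fl oz containers = 757.76 mL) + (three 9.1 fl oz containers = 808.08 mL) + (two 7.7 fl oz containers = 455.84 mL) = 2021.68 mL.
That is within the Code H-1 express courier limit of 2.5 L.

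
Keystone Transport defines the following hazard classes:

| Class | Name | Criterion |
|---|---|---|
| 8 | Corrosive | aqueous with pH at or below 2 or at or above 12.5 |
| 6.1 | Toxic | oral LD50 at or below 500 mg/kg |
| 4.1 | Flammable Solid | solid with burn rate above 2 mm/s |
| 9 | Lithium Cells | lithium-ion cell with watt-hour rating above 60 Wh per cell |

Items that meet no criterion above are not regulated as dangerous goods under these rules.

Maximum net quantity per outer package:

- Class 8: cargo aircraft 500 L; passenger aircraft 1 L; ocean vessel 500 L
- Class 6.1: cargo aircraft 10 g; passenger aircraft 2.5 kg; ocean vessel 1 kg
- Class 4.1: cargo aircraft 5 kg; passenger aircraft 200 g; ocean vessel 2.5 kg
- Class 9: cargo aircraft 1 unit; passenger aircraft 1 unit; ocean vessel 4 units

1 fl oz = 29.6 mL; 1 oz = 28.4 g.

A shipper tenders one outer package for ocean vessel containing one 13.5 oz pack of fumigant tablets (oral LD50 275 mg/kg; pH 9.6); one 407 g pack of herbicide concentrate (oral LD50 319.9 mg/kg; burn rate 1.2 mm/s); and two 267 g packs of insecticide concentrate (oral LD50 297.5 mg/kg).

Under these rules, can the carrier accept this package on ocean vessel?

Fumigant tablets: oral LD50 275 mg/kg ≤ 500 mg/kg → Class 6.1 (Toxic).
The herbicide concentrate has oral LD50 319.9 mg/kg, which is ≤ 500 mg/kg, so it is Class 6.1 (Toxic).
Oral LD50 297.5 mg/kg meets the Class 6.1 criterion (Toxic), so the insecticide concentrate is Class 6.1.
Total Class 6.1: (one 13.5 oz pack = 383.4 g) + 407 g + (two 267 g packs = 534 g) = 1324.4 g.
1324.4 g exceeds the ocean vessel limit of 1 kg for Class 6.1.

No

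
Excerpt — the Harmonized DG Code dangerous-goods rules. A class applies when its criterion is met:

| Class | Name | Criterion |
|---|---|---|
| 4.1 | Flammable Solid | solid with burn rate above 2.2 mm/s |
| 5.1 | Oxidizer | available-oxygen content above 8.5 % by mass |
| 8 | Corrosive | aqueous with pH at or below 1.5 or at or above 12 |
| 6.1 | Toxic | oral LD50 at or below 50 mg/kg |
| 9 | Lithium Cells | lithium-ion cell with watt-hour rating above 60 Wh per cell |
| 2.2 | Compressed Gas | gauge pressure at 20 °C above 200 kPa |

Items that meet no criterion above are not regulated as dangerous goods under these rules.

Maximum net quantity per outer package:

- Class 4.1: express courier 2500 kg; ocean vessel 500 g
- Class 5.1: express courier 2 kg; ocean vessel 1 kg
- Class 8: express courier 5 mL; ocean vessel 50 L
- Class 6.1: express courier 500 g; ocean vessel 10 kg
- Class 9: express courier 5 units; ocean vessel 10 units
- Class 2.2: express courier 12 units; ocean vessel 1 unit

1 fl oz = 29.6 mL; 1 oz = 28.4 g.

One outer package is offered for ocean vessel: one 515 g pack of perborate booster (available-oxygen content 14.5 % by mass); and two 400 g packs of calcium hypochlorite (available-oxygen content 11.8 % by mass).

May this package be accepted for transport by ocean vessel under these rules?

The perborate booster has available-oxygen content 14.5 % by mass, which is > 8.5 % by mass, so it is Class 5.1 (Oxidizer).
The calcium hypochlorite has available-oxygen content 11.8 % by mass, which is > 8.5 % by mass, so it is Class 5.1 (Oxidizer).
Total Class 5.1: 515 g + (two 400 g packs = 800 g) = 1.315 kg.
That exceeds the Class 5.1 ocean vessel limit of 1 kg.

No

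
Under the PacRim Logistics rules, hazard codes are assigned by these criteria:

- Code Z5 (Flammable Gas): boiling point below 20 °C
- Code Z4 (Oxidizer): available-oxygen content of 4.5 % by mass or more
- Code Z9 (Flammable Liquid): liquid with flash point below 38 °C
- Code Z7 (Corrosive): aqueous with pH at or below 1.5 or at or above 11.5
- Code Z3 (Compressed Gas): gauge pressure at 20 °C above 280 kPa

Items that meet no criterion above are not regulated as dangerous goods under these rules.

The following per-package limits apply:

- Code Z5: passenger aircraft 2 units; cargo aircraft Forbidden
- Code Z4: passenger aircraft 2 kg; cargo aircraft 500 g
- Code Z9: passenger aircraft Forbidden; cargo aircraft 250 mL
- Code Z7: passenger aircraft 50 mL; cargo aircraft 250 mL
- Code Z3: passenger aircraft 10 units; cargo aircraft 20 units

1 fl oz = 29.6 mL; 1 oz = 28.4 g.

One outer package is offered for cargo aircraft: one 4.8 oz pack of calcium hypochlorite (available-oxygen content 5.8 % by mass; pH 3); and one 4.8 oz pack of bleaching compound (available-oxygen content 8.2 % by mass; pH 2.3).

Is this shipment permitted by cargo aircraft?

Yes

With available-oxygen content 5.8 % by mass (≥ 4.5 % by mass), the calcium hypochlorite falls in Code Z4.
Bleaching compound: available-oxygen content 8.2 % by mass ≥ 4.5 % by mass → Code Z4 (Oxidizer).
Total Code Z4: (one 4.8 oz pack = 136.32 g) + (one 4.8 oz pack = 136.32 g) = 272.64 g.
272.64 g is within the cargo aircraft limit of 500 g for Code Z4.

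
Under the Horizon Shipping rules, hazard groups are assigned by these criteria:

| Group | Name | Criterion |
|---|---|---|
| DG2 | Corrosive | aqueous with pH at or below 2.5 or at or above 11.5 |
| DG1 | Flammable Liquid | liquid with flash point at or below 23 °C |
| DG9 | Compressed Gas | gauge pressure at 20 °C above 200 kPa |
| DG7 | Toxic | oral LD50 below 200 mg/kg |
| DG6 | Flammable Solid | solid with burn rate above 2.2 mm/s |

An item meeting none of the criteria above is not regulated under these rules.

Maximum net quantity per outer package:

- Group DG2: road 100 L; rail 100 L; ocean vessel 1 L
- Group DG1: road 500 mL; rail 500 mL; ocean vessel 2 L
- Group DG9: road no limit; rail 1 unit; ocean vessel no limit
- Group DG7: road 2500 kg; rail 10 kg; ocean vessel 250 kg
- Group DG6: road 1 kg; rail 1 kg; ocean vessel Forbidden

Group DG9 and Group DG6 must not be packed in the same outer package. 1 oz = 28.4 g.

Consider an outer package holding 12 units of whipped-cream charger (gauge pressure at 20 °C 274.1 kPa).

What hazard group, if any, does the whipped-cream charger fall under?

Group DG9

Whipped-cream charger: gauge pressure at 20 °C 274.1 kPa > 200 kPa → Group DG9 (Compressed Gas).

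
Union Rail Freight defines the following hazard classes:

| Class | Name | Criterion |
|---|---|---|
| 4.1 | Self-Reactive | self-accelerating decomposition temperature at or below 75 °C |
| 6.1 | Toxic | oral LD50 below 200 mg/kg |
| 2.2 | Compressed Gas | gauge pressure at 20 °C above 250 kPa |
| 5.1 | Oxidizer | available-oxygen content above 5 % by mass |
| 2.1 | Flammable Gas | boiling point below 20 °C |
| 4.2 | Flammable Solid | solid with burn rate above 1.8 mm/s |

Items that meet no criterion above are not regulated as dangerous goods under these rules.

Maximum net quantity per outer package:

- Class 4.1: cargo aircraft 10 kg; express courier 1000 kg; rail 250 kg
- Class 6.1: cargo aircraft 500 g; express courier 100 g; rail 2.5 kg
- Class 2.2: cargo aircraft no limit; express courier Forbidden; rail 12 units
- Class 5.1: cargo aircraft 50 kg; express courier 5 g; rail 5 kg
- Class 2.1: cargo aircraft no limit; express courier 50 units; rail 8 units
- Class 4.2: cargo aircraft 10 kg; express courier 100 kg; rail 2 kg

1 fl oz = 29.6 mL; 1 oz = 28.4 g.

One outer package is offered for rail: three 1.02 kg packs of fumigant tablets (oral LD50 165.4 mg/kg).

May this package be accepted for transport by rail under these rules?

With oral LD50 165.4 mg/kg (< 200 mg/kg), the fumigant tablets fall in Class 6.1.
Class 6.1 quantity: three 1.02 kg packs = 3.06 kg.
That exceeds the Class 6.1 rail limit of 2.5 kg.

No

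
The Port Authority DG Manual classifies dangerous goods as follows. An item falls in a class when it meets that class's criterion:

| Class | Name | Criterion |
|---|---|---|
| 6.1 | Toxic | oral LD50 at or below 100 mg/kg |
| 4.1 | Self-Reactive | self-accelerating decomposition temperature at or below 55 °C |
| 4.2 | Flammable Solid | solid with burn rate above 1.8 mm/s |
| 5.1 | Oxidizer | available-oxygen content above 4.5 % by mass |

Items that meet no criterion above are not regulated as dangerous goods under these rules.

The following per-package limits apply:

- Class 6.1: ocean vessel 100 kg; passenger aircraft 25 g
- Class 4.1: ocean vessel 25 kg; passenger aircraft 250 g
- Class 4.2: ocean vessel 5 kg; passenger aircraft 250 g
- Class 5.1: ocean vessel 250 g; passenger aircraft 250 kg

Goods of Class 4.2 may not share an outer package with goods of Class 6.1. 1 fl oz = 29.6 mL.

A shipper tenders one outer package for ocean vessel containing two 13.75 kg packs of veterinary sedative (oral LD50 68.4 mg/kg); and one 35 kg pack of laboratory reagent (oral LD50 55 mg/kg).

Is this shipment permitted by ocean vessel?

Yes

Oral LD50 68.4 mg/kg meets the Class 6.1 criterion (Toxic), so the veterinary sedative is Class 6.1.
The laboratory reagent has oral LD50 55 mg/kg, which is ≤ 100 mg/kg, so it is Class 6.1 (Toxic).
Total Class 6.1: (two 13.75 kg packs = 27.5 kg) + 35 kg = 62.5 kg.
62.5 kg ≤ 100 kg (ocean vessel limit, Class 6.1) — within limit.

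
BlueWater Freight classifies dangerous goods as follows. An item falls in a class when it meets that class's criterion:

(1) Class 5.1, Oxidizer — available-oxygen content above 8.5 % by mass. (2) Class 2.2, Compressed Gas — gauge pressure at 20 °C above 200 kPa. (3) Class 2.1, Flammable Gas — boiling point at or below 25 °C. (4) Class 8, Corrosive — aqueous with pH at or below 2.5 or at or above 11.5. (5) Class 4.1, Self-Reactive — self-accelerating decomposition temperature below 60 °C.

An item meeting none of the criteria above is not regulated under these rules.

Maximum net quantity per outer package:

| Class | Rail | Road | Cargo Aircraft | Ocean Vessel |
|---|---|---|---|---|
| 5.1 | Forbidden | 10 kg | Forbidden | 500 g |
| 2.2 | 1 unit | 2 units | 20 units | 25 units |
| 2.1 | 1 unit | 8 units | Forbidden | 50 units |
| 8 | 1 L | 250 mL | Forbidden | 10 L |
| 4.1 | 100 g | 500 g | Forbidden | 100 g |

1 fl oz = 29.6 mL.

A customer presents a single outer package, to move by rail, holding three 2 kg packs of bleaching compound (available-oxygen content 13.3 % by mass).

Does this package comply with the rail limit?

Available-oxygen content 13.3 % by mass meets the Class 5.1 criterion (Oxidizer), so the bleaching compound is Class 5.1.
Class 5.1 quantity: three 2 kg packs = 6 kg.
By rail, Class 5.1 is Forbidden regardless of quantity.

No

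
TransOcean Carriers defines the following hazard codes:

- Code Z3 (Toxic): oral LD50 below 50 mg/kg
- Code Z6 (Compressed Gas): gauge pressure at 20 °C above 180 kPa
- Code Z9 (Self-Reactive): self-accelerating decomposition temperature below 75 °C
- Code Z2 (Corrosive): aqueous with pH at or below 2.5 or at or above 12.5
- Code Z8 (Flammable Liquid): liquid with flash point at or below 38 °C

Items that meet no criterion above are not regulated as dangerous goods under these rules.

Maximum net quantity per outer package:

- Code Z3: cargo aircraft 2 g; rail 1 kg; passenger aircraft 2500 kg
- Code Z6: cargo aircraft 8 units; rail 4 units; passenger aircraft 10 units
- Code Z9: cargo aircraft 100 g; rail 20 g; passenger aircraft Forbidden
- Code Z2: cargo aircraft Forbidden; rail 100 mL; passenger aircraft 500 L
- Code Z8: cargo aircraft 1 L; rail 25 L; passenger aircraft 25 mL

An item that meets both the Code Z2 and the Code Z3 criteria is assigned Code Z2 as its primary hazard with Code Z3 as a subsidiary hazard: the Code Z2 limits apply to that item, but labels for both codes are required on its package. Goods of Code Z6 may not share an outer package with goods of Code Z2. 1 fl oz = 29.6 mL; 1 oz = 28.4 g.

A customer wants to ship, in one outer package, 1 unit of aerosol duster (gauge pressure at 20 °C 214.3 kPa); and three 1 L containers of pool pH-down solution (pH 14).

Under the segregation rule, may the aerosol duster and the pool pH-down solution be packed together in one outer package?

No

The aerosol duster has gauge pressure at 20 °C 214.3 kPa, which is > 180 kPa, so it is Code Z6 (Compressed Gas).
With pH 14 (≥ 12.5), the pool pH-down solution falls in Code Z2.
Code Z6 and Code Z2 may not share an outer package.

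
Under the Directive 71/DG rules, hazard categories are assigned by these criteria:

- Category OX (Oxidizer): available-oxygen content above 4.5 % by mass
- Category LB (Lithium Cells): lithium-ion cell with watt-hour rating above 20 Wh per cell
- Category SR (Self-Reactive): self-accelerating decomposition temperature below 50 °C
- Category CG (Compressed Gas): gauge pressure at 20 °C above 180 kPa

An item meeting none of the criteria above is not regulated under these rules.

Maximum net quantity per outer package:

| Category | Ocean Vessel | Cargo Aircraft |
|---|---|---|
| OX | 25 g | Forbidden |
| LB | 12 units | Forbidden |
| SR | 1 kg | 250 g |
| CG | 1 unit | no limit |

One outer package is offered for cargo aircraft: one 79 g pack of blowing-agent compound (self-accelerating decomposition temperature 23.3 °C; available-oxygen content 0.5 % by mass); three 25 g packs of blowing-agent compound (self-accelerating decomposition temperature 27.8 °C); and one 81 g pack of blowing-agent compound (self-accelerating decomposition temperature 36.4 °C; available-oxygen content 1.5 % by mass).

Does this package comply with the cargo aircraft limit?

Yes

The blowing-agent compound has self-accelerating decomposition temperature 23.3 °C, which is < 50 °C, so it is Category SR (Self-Reactive).
Self-accelerating decomposition temperature 27.8 °C meets the Category SR criterion (Self-Reactive), so the blowing-agent compound is Category SR.
Blowing-agent compound: self-accelerating decomposition temperature 36.4 °C < 50 °C → Category SR (Self-Reactive).
Total Category SR: 79 g + (three 25 g packs = 75 g) + 81 g = 235 g.
235 g ≤ 250 g (cargo aircraft limit, Category SR) — within limit.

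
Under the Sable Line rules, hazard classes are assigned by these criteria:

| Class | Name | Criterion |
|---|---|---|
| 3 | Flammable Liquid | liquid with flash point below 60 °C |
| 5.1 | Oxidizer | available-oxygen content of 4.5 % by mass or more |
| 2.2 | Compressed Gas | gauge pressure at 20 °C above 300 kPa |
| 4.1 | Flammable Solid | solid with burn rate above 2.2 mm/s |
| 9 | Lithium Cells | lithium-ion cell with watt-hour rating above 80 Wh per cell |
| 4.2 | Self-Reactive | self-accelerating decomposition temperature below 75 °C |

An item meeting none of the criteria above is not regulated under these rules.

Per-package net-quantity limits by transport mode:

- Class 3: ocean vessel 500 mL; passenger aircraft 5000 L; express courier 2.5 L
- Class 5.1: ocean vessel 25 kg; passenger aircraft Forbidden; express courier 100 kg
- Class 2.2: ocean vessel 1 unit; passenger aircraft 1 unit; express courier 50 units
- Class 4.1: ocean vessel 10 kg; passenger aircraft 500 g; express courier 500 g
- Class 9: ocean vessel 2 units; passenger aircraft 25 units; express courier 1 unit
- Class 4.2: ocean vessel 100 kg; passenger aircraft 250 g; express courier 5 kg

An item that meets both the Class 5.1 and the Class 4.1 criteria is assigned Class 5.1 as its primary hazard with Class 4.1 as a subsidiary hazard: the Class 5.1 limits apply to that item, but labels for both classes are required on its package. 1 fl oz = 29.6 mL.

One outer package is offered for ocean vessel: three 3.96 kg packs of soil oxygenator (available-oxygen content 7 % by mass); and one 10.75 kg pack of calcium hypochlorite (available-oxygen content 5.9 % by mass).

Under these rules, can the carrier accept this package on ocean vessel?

Yes

Available-oxygen content 7 % by mass meets the Class 5.1 criterion (Oxidizer), so the soil oxygenator is Class 5.1.
With available-oxygen content 5.9 % by mass (≥ 4.5 % by mass), the calcium hypochlorite falls in Class 5.1.
Class 5.1 net quantity: (three 3.96 kg packs = 11.88 kg) + 10.75 kg = 22.63 kg.
That is within the Class 5.1 ocean vessel limit of 25 kg.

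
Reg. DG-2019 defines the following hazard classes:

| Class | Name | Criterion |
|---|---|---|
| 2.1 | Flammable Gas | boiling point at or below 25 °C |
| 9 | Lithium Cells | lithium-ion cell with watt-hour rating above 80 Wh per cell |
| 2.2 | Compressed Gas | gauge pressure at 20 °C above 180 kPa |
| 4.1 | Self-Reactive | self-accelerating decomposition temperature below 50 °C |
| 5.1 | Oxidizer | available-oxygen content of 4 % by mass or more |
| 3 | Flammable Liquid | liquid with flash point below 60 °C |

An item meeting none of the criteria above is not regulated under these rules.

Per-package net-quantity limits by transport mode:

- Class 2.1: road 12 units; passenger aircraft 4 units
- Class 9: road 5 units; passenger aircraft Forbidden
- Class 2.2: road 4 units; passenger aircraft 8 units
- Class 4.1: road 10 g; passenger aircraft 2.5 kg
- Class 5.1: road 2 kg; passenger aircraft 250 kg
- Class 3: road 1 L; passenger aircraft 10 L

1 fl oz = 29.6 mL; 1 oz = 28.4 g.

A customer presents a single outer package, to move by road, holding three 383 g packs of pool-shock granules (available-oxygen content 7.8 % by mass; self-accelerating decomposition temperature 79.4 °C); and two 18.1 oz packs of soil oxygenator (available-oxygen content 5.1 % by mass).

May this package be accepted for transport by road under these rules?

No

Pool-shock granules: available-oxygen content 7.8 % by mass ≥ 4 % by mass → Class 5.1 (Oxidizer).
The soil oxygenator has available-oxygen content 5.1 % by mass, which is ≥ 4 % by mass, so it is Class 5.1 (Oxidizer).
Total Class 5.1: (three 383 g packs = 1.149 kg) + (two 18.1 oz packs = 1028.08 g) = 2177.08 g.
2177.08 g exceeds the road limit of 2 kg for Class 5.1.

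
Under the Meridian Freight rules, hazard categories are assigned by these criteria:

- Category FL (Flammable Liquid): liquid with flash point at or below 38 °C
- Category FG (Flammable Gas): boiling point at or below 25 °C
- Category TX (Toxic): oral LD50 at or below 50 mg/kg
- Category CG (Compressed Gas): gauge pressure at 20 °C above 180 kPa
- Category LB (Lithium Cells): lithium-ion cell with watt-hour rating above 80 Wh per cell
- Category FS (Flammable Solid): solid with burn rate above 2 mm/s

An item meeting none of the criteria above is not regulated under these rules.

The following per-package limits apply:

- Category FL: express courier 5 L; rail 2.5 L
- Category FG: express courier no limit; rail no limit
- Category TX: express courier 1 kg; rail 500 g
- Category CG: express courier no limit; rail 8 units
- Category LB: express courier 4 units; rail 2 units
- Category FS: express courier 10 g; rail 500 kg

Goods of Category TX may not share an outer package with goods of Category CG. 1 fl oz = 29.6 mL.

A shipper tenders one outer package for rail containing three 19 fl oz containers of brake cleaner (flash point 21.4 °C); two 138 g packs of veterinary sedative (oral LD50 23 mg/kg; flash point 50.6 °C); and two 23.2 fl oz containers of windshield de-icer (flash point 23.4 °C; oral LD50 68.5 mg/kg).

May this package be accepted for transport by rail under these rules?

With flash point 21.4 °C (≤ 38 °C), the brake cleaner falls in Category FL.
Veterinary sedative: oral LD50 23 mg/kg ≤ 50 mg/kg → Category TX (Toxic).
The windshield de-icer has flash point 23.4 °C, which is ≤ 38 °C, so it is Category FL (Flammable Liquid).
Total Category FL: (three 19 fl oz containers = 1687.2 mL) + (two 23.2 fl oz containers = 1373.44 mL) = 3060.64 mL.
3060.64 mL > 2.5 L (rail limit, Category FL) — over the limit.
Category TX quantity: two 138 g packs = 276 g.
276 g ≤ 500 g (rail limit, Category TX) — within limit.
The segregation rule (Category TX with Category CG) does not apply to Category FL with Category TX.

No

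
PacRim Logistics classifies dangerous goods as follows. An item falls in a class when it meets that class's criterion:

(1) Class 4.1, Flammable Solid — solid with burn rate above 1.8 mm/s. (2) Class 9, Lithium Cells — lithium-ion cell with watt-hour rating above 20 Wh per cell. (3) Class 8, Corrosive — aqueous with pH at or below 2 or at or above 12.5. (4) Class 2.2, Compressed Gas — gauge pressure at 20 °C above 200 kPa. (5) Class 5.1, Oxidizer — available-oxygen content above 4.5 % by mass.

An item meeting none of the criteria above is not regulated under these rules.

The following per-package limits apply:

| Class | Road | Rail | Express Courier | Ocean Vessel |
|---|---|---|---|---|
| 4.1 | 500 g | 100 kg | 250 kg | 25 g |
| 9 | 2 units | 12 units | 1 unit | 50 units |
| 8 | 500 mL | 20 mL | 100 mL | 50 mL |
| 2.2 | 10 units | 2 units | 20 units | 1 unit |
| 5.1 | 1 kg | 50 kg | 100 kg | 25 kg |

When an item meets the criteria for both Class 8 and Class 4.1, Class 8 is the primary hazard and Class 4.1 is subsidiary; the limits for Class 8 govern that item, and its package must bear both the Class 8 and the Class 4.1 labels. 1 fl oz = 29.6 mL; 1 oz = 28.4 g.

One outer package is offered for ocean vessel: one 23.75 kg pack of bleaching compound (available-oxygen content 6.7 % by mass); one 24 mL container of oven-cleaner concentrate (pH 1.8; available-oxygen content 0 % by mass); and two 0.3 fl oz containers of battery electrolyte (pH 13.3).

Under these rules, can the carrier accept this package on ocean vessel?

Yes

With available-oxygen content 6.7 % by mass (> 4.5 % by mass), the bleaching compound falls in Class 5.1.
Oven-cleaner concentrate: pH 1.8 ≤ 2 → Class 8 (Corrosive).
With pH 13.3 (≥ 12.5), the battery electrolyte falls in Class 8.
Class 5.1 quantity: 23.75 kg.
23.75 kg ≤ 25 kg (ocean vessel limit, Class 5.1) — within limit.
Total Class 8: 24 mL + (two 0.3 fl oz containers = 17.76 mL) = 41.76 mL.
That is within the Class 8 ocean vessel limit of 50 mL.
Every hazard class is within its ocean vessel limit and no segregation rule is violated.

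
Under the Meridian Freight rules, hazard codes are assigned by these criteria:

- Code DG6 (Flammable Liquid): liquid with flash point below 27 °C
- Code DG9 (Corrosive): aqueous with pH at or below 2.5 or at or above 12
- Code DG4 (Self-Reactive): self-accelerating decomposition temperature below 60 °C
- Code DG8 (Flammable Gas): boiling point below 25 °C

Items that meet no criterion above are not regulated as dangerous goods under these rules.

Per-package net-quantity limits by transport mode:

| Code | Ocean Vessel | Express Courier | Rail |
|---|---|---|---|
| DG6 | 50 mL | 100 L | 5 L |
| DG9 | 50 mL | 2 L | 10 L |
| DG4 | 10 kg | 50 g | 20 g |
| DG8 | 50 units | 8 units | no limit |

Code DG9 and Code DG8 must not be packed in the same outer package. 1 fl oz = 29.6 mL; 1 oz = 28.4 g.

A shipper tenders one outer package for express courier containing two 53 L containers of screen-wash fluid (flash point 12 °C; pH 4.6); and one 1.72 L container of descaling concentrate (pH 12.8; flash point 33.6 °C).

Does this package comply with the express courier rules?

No

Flash point 12 °C meets the Code DG6 criterion (Flammable Liquid), so the screen-wash fluid is Code DG6.
pH 12.8 meets the Code DG9 criterion (Corrosive), so the descaling concentrate is Code DG9.
Code DG6 quantity: two 53 L containers = 106 L.
106 L > 100 L (express courier limit, Code DG6) — over the limit.
Code DG9 quantity: 1.72 L.
1.72 L is within the express courier limit of 2 L for Code DG9.
The segregation rule (Code DG9 with Code DG8) does not apply to Code DG6 with Code DG9.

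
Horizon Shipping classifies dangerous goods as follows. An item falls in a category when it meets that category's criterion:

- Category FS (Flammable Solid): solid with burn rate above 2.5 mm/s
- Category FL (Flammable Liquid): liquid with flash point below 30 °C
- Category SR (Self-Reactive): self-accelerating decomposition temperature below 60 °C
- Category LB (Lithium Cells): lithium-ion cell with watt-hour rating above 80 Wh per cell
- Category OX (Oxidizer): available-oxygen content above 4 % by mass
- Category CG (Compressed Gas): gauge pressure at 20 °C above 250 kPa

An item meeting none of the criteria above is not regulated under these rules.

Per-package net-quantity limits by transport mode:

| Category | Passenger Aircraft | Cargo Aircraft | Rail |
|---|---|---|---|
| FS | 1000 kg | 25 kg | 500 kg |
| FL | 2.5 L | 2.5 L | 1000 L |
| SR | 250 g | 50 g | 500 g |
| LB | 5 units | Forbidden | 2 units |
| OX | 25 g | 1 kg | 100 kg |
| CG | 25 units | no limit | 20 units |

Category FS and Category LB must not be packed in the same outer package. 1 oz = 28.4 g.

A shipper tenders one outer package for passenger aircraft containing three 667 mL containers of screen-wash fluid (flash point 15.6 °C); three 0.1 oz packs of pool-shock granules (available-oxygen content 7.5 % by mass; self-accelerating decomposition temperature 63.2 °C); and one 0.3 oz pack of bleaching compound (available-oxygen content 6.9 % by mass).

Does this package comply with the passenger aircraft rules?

The screen-wash fluid has flash point 15.6 °C, which is < 30 °C, so it is Category FL (Flammable Liquid).
With available-oxygen content 7.5 % by mass (> 4 % by mass), the pool-shock granules fall in Category OX.
The bleaching compound has available-oxygen content 6.9 % by mass, which is > 4 % by mass, so it is Category OX (Oxidizer).
Category OX net quantity: (three 0.1 oz packs = 8.52 g) + (one 0.3 oz pack = 8.52 g) = 17.04 g.
17.04 g ≤ 25 g (passenger aircraft limit, Category OX) — within limit.
Category FL quantity: three 667 mL containers = 2.001 L.
2.001 L is within the passenger aircraft limit of 2.5 L for Category FL.
The segregation rule (Category FS with Category LB) does not apply to Category OX with Category FL.
Every hazard category is within its passenger aircraft limit and no segregation rule is violated.

Yes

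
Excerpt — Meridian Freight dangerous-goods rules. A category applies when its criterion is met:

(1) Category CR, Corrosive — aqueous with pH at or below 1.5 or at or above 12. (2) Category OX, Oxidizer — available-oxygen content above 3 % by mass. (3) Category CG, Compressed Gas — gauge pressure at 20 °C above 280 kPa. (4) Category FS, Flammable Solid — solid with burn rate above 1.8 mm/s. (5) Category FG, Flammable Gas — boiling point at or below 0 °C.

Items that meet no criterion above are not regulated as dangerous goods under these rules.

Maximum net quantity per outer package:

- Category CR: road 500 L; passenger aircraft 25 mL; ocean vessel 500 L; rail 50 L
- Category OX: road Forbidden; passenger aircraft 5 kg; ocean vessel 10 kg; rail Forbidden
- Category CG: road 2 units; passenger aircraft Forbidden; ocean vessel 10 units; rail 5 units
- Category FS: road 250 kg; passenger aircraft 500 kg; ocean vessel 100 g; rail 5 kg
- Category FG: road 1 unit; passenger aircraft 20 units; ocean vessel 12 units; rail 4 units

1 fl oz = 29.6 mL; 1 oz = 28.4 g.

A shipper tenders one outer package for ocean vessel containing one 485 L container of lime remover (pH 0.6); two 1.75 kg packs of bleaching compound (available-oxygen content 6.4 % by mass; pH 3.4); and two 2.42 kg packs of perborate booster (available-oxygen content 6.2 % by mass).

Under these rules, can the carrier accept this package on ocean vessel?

Lime remover: pH 0.6 ≤ 1.5 → Category CR (Corrosive).
With available-oxygen content 6.4 % by mass (> 3 % by mass), the bleaching compound falls in Category OX.
Perborate booster: available-oxygen content 6.2 % by mass > 3 % by mass → Category OX (Oxidizer).
Total Category OX: (two 1.75 kg packs = 3.5 kg) + (two 2.42 kg packs = 4.84 kg) = 8.34 kg.
8.34 kg is within the ocean vessel limit of 10 kg for Category OX.
Category CR quantity: 485 L.
485 L is within the ocean vessel limit of 500 L for Category CR.
Every hazard category is within its ocean vessel limit and no segregation rule is violated.

Yes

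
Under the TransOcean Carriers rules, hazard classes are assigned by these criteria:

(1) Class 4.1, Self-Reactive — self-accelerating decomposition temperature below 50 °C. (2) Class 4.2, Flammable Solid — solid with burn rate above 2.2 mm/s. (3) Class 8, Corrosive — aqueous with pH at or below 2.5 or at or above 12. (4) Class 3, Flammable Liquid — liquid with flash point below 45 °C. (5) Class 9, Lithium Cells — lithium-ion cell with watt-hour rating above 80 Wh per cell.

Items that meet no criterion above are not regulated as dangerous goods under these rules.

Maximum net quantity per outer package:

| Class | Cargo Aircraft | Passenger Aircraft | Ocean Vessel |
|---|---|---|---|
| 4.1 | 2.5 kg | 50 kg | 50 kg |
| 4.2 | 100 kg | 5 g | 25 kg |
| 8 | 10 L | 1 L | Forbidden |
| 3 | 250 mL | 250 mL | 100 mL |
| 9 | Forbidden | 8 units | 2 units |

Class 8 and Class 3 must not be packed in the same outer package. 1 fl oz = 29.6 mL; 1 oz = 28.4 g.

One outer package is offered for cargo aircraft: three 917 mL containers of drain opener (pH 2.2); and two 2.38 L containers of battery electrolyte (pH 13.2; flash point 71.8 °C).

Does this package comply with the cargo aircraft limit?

Yes

The drain opener has pH 2.2, which is ≤ 2.5, so it is Class 8 (Corrosive).
Battery electrolyte: pH 13.2 ≥ 12 → Class 8 (Corrosive).
Total Class 8: (three 917 mL containers = 2.751 L) + (two 2.38 L containers = 4.76 L) = 7.511 L.
That is within the Class 8 cargo aircraft limit of 10 L.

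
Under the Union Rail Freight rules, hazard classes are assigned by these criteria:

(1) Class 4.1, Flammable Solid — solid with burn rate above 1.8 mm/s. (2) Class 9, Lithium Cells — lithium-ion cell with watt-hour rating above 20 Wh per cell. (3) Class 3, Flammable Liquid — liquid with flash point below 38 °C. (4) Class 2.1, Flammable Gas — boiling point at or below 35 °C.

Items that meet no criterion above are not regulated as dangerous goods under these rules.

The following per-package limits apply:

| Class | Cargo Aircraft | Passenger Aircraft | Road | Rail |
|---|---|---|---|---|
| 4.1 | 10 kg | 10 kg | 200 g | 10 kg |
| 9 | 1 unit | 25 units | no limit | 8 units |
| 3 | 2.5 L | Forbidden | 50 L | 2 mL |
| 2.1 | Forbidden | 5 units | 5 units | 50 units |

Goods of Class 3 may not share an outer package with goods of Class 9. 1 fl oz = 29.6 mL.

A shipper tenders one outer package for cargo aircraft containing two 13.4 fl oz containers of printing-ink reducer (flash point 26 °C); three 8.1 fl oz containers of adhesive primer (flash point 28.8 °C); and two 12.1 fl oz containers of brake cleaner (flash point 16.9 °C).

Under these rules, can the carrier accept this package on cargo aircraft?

Yes

Printing-ink reducer: flash point 26 °C < 38 °C → Class 3 (Flammable Liquid).
The adhesive primer has flash point 28.8 °C, which is < 38 °C, so it is Class 3 (Flammable Liquid).
Brake cleaner: flash point 16.9 °C < 38 °C → Class 3 (Flammable Liquid).
Total Class 3: (two 13.4 fl oz containers = 793.28 mL) + (three 8.1 fl oz containers = 719.28 mL) + (two 12.1 fl oz containers = 716.32 mL) = 2228.88 mL.
2228.88 mL ≤ 2.5 L (cargo aircraft limit, Class 3) — within limit.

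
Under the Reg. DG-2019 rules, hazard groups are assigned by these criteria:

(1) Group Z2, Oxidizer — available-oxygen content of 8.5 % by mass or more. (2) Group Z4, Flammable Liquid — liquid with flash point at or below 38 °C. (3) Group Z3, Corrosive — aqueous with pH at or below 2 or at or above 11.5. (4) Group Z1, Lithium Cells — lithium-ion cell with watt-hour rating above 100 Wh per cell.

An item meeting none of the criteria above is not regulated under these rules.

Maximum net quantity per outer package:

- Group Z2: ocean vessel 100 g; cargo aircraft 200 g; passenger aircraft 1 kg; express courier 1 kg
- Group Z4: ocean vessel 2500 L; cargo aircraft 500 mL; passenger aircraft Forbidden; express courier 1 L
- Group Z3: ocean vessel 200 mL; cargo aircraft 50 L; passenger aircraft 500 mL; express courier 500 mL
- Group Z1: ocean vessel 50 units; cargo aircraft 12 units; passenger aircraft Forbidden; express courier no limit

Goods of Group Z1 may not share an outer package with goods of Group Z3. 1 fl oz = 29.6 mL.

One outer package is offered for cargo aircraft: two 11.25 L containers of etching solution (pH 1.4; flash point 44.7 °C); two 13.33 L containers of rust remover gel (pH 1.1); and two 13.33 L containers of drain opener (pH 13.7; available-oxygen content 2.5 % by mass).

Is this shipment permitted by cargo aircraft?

With pH 1.4 (≤ 2), the etching solution falls in Group Z3.
With pH 1.1 (≤ 2), the rust remover gel falls in Group Z3.
The drain opener has pH 13.7, which is ≥ 11.5, so it is Group Z3 (Corrosive).
Total Group Z3: (two 11.25 L containers = 22.5 L) + (two 13.33 L containers = 26.66 L) + (two 13.33 L containers = 26.66 L) = 75.82 L.
75.82 L exceeds the cargo aircraft limit of 50 L for Group Z3.

No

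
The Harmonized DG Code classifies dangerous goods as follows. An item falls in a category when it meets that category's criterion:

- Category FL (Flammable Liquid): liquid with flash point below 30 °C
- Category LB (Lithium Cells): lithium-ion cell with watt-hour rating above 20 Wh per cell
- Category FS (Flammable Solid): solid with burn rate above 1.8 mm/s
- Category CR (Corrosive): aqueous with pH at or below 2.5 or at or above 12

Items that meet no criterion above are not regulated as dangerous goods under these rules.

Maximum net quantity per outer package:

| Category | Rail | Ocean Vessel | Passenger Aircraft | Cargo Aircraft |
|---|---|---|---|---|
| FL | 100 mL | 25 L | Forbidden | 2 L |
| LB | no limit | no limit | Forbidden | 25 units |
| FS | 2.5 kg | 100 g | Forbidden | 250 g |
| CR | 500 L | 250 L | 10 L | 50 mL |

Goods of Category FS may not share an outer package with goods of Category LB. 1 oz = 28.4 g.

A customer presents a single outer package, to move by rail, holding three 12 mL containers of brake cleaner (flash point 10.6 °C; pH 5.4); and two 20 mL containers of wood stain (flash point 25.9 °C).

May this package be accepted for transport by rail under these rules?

Yes

With flash point 10.6 °C (< 30 °C), the brake cleaner falls in Category FL.
With flash point 25.9 °C (< 30 °C), the wood stain falls in Category FL.
Total Category FL: (three 12 mL containers = 36 mL) + (two 20 mL containers = 40 mL) = 76 mL.
That is within the Category FL rail limit of 100 mL.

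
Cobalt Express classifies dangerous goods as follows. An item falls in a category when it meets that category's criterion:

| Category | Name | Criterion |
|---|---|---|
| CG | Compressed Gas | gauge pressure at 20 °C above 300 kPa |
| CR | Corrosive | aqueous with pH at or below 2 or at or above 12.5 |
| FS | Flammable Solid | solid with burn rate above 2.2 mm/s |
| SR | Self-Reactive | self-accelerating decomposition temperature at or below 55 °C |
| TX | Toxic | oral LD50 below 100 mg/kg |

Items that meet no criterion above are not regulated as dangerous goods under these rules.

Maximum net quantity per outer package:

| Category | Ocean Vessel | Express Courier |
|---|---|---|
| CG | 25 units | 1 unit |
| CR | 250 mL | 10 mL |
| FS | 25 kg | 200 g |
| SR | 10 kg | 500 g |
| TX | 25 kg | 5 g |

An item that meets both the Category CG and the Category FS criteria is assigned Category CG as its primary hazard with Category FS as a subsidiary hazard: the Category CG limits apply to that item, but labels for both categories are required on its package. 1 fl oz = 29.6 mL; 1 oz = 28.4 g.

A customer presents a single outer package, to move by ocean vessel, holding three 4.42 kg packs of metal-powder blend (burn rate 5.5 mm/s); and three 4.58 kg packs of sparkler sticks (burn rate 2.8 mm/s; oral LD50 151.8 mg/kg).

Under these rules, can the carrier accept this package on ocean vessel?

No

Burn rate 5.5 mm/s meets the Category FS criterion (Flammable Solid), so the metal-powder blend is Category FS.
The sparkler sticks have burn rate 2.8 mm/s, which is > 2.2 mm/s, so they are Category FS (Flammable Solid).
Total Category FS: (three 4.42 kg packs = 13.26 kg) + (three 4.58 kg packs = 13.74 kg) = 27 kg.
That exceeds the Category FS ocean vessel limit of 25 kg.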